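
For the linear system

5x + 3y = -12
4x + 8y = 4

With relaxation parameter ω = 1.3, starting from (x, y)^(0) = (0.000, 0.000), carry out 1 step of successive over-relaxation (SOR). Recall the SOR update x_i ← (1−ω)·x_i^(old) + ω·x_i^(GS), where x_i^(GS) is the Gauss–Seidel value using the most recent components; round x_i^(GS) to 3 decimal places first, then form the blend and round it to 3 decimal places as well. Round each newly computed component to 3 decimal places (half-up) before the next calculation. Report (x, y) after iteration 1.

Iteration 1:
  x: GS value = (-12 - (3)·0.000) / (5) = -2.400;  x ← (1−ω)·0.000 + ω·-2.400 = -3.120
  y: GS value = (4 - (4)·-3.120) / (8) = 2.060;  y ← (1−ω)·0.000 + ω·2.060 = 2.678

(-3.120, 2.678)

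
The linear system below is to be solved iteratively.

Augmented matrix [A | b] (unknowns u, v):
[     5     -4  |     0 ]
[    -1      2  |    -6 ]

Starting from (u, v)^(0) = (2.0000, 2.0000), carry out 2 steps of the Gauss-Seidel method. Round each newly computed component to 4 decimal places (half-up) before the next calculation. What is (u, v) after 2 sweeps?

Iteration 1:
  u = (0 - (-4)·2.0000) / (5) = 1.6000
  v = (-6 - (-1)·1.6000) / (2) = -2.2000
Iteration 2:
  u = (0 - (-4)·-2.2000) / (5) = -1.7600
  v = (-6 - (-1)·-1.7600) / (2) = -3.8800

(-1.7600, -3.8800)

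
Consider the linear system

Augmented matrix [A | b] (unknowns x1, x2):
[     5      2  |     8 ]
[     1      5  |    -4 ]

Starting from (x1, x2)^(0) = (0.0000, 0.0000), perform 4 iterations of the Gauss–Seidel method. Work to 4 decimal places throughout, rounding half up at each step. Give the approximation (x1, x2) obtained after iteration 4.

(2.0867, -1.2173)

Iteration 1:
  x1 = (8 - (2)·0.0000) / (5) = 1.6000
  x2 = (-4 - (1)·1.6000) / (5) = -1.1200
Iteration 2:
  x1 = (8 - (2)·-1.1200) / (5) = 2.0480
  x2 = (-4 - (1)·2.0480) / (5) = -1.2096
Iteration 3:
  x1 = (8 - (2)·-1.2096) / (5) = 2.0838
  x2 = (-4 - (1)·2.0838) / (5) = -1.2168
Iteration 4:
  x1 = (8 - (2)·-1.2168) / (5) = 2.0867
  x2 = (-4 - (1)·2.0867) / (5) = -1.2173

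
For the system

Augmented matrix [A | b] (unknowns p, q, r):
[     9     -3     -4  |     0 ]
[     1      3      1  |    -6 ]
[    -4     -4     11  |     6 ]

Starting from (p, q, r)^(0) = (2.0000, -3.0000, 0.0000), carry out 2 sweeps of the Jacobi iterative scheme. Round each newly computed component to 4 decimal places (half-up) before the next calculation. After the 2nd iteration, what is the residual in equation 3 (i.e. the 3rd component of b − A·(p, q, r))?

Iteration 1:
  p = (0 - (-3)·-3.0000 - (-4)·0.0000) / (9) = -1.0000
  q = (-6 - (1)·2.0000 - (1)·0.0000) / (3) = -2.6667
  r = (6 - (-4)·2.0000 - (-4)·-3.0000) / (11) = 0.1818
Iteration 2:
  p = (0 - (-3)·-2.6667 - (-4)·0.1818) / (9) = -0.8081
  q = (-6 - (1)·-1.0000 - (1)·0.1818) / (3) = -1.7273
  r = (6 - (-4)·-1.0000 - (-4)·-2.6667) / (11) = -0.7879
Residual b − A·x = (-1.0606, 0.7779, 4.5253)

4.5253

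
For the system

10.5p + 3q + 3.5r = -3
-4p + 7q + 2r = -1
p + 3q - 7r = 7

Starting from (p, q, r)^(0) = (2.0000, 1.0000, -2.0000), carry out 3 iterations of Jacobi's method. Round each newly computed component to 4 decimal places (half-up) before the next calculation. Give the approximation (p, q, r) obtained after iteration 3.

(-0.1795, -0.4189, -1.0943)

Iteration 1:
  p = (-3 - (3)·1.0000 - (3.5)·-2.0000) / (10.5) = 0.0952
  q = (-1 - (-4)·2.0000 - (2)·-2.0000) / (7) = 1.5714
  r = (7 - (1)·2.0000 - (3)·1.0000) / (-7) = -0.2857
Iteration 2:
  p = (-3 - (3)·1.5714 - (3.5)·-0.2857) / (10.5) = -0.6395
  q = (-1 - (-4)·0.0952 - (2)·-0.2857) / (7) = -0.0068
  r = (7 - (1)·0.0952 - (3)·1.5714) / (-7) = -0.3129
Iteration 3:
  p = (-3 - (3)·-0.0068 - (3.5)·-0.3129) / (10.5) = -0.1795
  q = (-1 - (-4)·-0.6395 - (2)·-0.3129) / (7) = -0.4189
  r = (7 - (1)·-0.6395 - (3)·-0.0068) / (-7) = -1.0943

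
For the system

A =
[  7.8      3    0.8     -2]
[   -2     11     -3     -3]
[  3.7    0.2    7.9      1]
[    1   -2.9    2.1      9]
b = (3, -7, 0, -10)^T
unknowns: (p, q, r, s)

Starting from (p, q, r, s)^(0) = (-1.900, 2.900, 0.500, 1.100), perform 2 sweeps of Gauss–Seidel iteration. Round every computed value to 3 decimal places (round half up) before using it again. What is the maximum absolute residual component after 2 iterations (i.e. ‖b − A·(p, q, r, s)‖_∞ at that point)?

Iteration 1:
  p = (3 - (3)·2.900 - (0.8)·0.500 - (-2)·1.100) / (7.8) = -0.500
  q = (-7 - (-2)·-0.500 - (-3)·0.500 - (-3)·1.100) / (11) = -0.291
  r = (0 - (3.7)·-0.500 - (0.2)·-0.291 - (1)·1.100) / (7.9) = 0.102
  s = (-10 - (1)·-0.500 - (-2.9)·-0.291 - (2.1)·0.102) / (9) = -1.173
Iteration 2:
  p = (3 - (3)·-0.291 - (0.8)·0.102 - (-2)·-1.173) / (7.8) = 0.185
  q = (-7 - (-2)·0.185 - (-3)·0.102 - (-3)·-1.173) / (11) = -0.895
  r = (0 - (3.7)·0.185 - (0.2)·-0.895 - (1)·-1.173) / (7.9) = 0.084
  s = (-10 - (1)·0.185 - (-2.9)·-0.895 - (2.1)·0.084) / (9) = -1.440
Residual b − A·x = (1.295, -0.853, 0.271, 0.003); ∞-norm = 1.295

1.295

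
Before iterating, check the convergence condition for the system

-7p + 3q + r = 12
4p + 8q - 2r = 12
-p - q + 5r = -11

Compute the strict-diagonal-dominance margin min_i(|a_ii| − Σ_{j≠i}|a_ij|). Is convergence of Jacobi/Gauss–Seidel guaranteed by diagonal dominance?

row 1: |-7| − (3+1) = 3
row 2: |8| − (4+2) = 2
row 3: |5| − (1+1) = 3
minimum over rows = 2 → strictly diagonally dominant (convergence guaranteed)

2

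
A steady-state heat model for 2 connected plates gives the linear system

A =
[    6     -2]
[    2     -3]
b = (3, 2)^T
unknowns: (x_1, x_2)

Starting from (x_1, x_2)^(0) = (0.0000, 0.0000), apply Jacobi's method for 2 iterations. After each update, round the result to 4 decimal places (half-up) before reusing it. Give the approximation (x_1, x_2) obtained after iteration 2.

(0.2778, -0.3333)

Iteration 1:
  x_1 = (3 - (-2)·0.0000) / (6) = 0.5000
  x_2 = (2 - (2)·0.0000) / (-3) = -0.6667
Iteration 2:
  x_1 = (3 - (-2)·-0.6667) / (6) = 0.2778
  x_2 = (2 - (2)·0.5000) / (-3) = -0.3333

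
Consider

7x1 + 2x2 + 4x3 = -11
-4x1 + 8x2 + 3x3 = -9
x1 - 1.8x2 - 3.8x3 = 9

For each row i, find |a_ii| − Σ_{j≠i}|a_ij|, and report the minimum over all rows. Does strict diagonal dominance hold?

1

row 1: |7| − (2+4) = 1
row 2: |8| − (4+3) = 1
row 3: |-3.8| − (1+1.8) = 1
minimum over rows = 1 → strictly diagonally dominant (convergence guaranteed)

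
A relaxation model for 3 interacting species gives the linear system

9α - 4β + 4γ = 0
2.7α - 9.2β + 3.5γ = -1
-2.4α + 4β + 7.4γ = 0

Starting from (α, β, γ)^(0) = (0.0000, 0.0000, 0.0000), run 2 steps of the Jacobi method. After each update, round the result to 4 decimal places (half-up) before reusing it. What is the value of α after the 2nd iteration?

0.0483

Iteration 1:
  α = (0 - (-4)·0.0000 - (4)·0.0000) / (9) = 0.0000
  β = (-1 - (2.7)·0.0000 - (3.5)·0.0000) / (-9.2) = 0.1087
  γ = (0 - (-2.4)·0.0000 - (4)·0.0000) / (7.4) = 0.0000
Iteration 2:
  α = (0 - (-4)·0.1087 - (4)·0.0000) / (9) = 0.0483
  β = (-1 - (2.7)·0.0000 - (3.5)·0.0000) / (-9.2) = 0.1087
  γ = (0 - (-2.4)·0.0000 - (4)·0.1087) / (7.4) = -0.0588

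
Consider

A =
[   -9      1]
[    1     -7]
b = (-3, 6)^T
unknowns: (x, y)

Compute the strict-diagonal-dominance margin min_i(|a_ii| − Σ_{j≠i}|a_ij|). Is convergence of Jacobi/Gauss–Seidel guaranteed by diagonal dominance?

6

row 1: |-9| − (1) = 8
row 2: |-7| − (1) = 6
minimum over rows = 6 → strictly diagonally dominant (convergence guaranteed)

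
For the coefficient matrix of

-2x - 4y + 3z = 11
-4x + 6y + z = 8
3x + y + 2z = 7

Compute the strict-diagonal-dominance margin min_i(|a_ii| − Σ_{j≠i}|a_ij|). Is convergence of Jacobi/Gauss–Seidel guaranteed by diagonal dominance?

row 1: |-2| − (4+3) = -5
row 2: |6| − (4+1) = 1
row 3: |2| − (3+1) = -2
minimum over rows = -5 → not strictly diagonally dominant

-5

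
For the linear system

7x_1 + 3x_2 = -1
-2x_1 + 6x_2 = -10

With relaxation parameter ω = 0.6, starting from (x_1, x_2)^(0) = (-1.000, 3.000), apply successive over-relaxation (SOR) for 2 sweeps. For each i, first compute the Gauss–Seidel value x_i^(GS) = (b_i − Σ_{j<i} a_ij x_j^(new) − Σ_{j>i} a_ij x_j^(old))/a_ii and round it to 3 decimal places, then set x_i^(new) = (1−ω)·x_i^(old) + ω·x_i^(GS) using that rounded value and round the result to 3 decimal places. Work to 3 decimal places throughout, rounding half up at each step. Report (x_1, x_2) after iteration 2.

(-0.575, -1.136)

Iteration 1:
  x_1: GS value = (-1 - (3)·3.000) / (7) = -1.429;  x_1 ← (1−ω)·-1.000 + ω·-1.429 = -1.257
  x_2: GS value = (-10 - (-2)·-1.257) / (6) = -2.086;  x_2 ← (1−ω)·3.000 + ω·-2.086 = -0.052
Iteration 2:
  x_1: GS value = (-1 - (3)·-0.052) / (7) = -0.121;  x_1 ← (1−ω)·-1.257 + ω·-0.121 = -0.575
  x_2: GS value = (-10 - (-2)·-0.575) / (6) = -1.858;  x_2 ← (1−ω)·-0.052 + ω·-1.858 = -1.136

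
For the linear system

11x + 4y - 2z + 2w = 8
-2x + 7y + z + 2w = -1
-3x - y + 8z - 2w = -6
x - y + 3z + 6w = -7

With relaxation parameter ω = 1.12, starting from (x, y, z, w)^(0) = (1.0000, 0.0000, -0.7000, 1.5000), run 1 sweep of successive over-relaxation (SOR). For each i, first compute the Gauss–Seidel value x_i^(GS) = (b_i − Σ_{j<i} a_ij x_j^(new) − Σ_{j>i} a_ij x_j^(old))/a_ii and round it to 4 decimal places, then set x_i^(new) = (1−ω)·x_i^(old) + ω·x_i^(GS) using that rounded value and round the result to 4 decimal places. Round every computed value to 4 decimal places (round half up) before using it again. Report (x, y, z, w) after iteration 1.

Iteration 1:
  x: GS value = (8 - (4)·0.0000 - (-2)·-0.7000 - (2)·1.5000) / (11) = 0.3273;  x ← (1−ω)·1.0000 + ω·0.3273 = 0.2466
  y: GS value = (-1 - (-2)·0.2466 - (1)·-0.7000 - (2)·1.5000) / (7) = -0.4010;  y ← (1−ω)·0.0000 + ω·-0.4010 = -0.4491
  z: GS value = (-6 - (-3)·0.2466 - (-1)·-0.4491 - (-2)·1.5000) / (8) = -0.3387;  z ← (1−ω)·-0.7000 + ω·-0.3387 = -0.2953
  w: GS value = (-7 - (1)·0.2466 - (-1)·-0.4491 - (3)·-0.2953) / (6) = -1.1350;  w ← (1−ω)·1.5000 + ω·-1.1350 = -1.4512

(0.2466, -0.4491, -0.2953, -1.4512)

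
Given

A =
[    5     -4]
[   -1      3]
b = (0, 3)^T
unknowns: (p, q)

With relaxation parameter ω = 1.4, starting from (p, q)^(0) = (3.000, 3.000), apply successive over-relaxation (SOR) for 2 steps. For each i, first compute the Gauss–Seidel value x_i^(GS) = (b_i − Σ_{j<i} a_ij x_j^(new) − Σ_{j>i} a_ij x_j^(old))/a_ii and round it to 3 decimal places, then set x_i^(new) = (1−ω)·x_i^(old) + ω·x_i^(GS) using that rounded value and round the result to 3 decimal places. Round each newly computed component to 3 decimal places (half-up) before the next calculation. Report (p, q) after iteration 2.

(0.488, 1.145)

Iteration 1:
  p: GS value = (0 - (-4)·3.000) / (5) = 2.400;  p ← (1−ω)·3.000 + ω·2.400 = 2.160
  q: GS value = (3 - (-1)·2.160) / (3) = 1.720;  q ← (1−ω)·3.000 + ω·1.720 = 1.208
Iteration 2:
  p: GS value = (0 - (-4)·1.208) / (5) = 0.966;  p ← (1−ω)·2.160 + ω·0.966 = 0.488
  q: GS value = (3 - (-1)·0.488) / (3) = 1.163;  q ← (1−ω)·1.208 + ω·1.163 = 1.145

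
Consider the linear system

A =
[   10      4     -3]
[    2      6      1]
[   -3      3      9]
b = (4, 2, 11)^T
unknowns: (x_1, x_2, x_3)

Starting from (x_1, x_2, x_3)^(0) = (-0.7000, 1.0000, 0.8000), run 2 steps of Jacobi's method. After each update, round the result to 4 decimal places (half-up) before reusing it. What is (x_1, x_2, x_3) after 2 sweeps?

Iteration 1:
  x_1 = (4 - (4)·1.0000 - (-3)·0.8000) / (10) = 0.2400
  x_2 = (2 - (2)·-0.7000 - (1)·0.8000) / (6) = 0.4333
  x_3 = (11 - (-3)·-0.7000 - (3)·1.0000) / (9) = 0.6556
Iteration 2:
  x_1 = (4 - (4)·0.4333 - (-3)·0.6556) / (10) = 0.4234
  x_2 = (2 - (2)·0.2400 - (1)·0.6556) / (6) = 0.1441
  x_3 = (11 - (-3)·0.2400 - (3)·0.4333) / (9) = 1.1578

(0.4234, 0.1441, 1.1578)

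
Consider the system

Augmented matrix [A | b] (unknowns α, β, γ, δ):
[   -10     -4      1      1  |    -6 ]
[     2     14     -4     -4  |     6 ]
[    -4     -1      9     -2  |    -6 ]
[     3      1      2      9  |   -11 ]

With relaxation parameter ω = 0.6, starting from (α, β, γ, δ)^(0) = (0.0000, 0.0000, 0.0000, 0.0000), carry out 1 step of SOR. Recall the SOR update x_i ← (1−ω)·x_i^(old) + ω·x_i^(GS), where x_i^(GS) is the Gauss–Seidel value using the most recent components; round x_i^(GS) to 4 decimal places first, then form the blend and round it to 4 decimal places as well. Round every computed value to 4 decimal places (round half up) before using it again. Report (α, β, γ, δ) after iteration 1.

(0.3600, 0.2263, -0.2889, -0.7819)

Iteration 1:
  α: GS value = (-6 - (-4)·0.0000 - (1)·0.0000 - (1)·0.0000) / (-10) = 0.6000;  α ← (1−ω)·0.0000 + ω·0.6000 = 0.3600
  β: GS value = (6 - (2)·0.3600 - (-4)·0.0000 - (-4)·0.0000) / (14) = 0.3771;  β ← (1−ω)·0.0000 + ω·0.3771 = 0.2263
  γ: GS value = (-6 - (-4)·0.3600 - (-1)·0.2263 - (-2)·0.0000) / (9) = -0.4815;  γ ← (1−ω)·0.0000 + ω·-0.4815 = -0.2889
  δ: GS value = (-11 - (3)·0.3600 - (1)·0.2263 - (2)·-0.2889) / (9) = -1.3032;  δ ← (1−ω)·0.0000 + ω·-1.3032 = -0.7819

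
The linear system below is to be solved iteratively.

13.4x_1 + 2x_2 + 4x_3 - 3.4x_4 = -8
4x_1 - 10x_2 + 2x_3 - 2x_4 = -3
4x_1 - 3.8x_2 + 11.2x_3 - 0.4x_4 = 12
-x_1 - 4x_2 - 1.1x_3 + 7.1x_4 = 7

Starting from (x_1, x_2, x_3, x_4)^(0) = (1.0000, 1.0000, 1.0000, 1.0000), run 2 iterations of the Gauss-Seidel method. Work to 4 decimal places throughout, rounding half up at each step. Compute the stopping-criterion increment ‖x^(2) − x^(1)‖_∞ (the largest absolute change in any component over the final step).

0.0838

Iteration 1:
  x_1 = (-8 - (2)·1.0000 - (4)·1.0000 - (-3.4)·1.0000) / (13.4) = -0.7910
  x_2 = (-3 - (4)·-0.7910 - (2)·1.0000 - (-2)·1.0000) / (-10) = -0.0164
  x_3 = (12 - (4)·-0.7910 - (-3.8)·-0.0164 - (-0.4)·1.0000) / (11.2) = 1.3841
  x_4 = (7 - (-1)·-0.7910 - (-4)·-0.0164 - (-1.1)·1.3841) / (7.1) = 1.0797
Iteration 2:
  x_1 = (-8 - (2)·-0.0164 - (4)·1.3841 - (-3.4)·1.0797) / (13.4) = -0.7338
  x_2 = (-3 - (4)·-0.7338 - (2)·1.3841 - (-2)·1.0797) / (-10) = 0.0674
  x_3 = (12 - (4)·-0.7338 - (-3.8)·0.0674 - (-0.4)·1.0797) / (11.2) = 1.3949
  x_4 = (7 - (-1)·-0.7338 - (-4)·0.0674 - (-1.1)·1.3949) / (7.1) = 1.1366
Change: (0.0572, 0.0838, 0.0108, 0.0569) → max |·| = 0.0838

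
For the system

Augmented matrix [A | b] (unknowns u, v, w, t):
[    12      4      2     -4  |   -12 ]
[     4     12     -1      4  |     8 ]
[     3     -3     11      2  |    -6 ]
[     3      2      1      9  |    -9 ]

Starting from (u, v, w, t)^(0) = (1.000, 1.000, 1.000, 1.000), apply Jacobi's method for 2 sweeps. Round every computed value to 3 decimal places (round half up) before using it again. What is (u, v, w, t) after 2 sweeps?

(-1.462, 1.551, 0.099, -0.549)

Iteration 1:
  u = (-12 - (4)·1.000 - (2)·1.000 - (-4)·1.000) / (12) = -1.167
  v = (8 - (4)·1.000 - (-1)·1.000 - (4)·1.000) / (12) = 0.083
  w = (-6 - (3)·1.000 - (-3)·1.000 - (2)·1.000) / (11) = -0.727
  t = (-9 - (3)·1.000 - (2)·1.000 - (1)·1.000) / (9) = -1.667
Iteration 2:
  u = (-12 - (4)·0.083 - (2)·-0.727 - (-4)·-1.667) / (12) = -1.462
  v = (8 - (4)·-1.167 - (-1)·-0.727 - (4)·-1.667) / (12) = 1.551
  w = (-6 - (3)·-1.167 - (-3)·0.083 - (2)·-1.667) / (11) = 0.099
  t = (-9 - (3)·-1.167 - (2)·0.083 - (1)·-0.727) / (9) = -0.549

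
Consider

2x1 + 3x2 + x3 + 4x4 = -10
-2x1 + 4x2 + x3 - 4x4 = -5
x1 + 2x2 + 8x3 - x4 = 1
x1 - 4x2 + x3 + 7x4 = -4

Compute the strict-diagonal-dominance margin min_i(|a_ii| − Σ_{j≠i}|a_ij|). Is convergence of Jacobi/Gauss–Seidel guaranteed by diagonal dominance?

row 1: |2| − (3+1+4) = -6
row 2: |4| − (2+1+4) = -3
row 3: |8| − (1+2+1) = 4
row 4: |7| − (1+4+1) = 1
minimum over rows = -6 → not strictly diagonally dominant

-6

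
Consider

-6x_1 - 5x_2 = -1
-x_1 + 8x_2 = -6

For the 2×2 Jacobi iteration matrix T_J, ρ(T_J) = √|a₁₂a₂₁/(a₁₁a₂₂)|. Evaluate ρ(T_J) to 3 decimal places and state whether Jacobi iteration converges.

a₁₂a₂₁/(a₁₁a₂₂) = (-5)·(-1) / ((-6)·(8)) = -0.104167
ρ = √|-0.104167| = √0.104167 = 0.323
ρ < 1, so Jacobi converges

0.323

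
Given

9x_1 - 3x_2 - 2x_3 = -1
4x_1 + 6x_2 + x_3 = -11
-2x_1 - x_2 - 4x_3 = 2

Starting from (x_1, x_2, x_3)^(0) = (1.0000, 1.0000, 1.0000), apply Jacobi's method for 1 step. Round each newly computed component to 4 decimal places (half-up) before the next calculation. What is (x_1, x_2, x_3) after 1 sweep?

Iteration 1:
  x_1 = (-1 - (-3)·1.0000 - (-2)·1.0000) / (9) = 0.4444
  x_2 = (-11 - (4)·1.0000 - (1)·1.0000) / (6) = -2.6667
  x_3 = (2 - (-2)·1.0000 - (-1)·1.0000) / (-4) = -1.2500

(0.4444, -2.6667, -1.2500)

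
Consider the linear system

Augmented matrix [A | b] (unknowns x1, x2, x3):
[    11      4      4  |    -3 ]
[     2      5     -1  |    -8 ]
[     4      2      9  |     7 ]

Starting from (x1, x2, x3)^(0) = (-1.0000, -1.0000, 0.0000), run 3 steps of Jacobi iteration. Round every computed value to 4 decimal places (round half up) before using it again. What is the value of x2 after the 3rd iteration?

Iteration 1:
  x1 = (-3 - (4)·-1.0000 - (4)·0.0000) / (11) = 0.0909
  x2 = (-8 - (2)·-1.0000 - (-1)·0.0000) / (5) = -1.2000
  x3 = (7 - (4)·-1.0000 - (2)·-1.0000) / (9) = 1.4444
Iteration 2:
  x1 = (-3 - (4)·-1.2000 - (4)·1.4444) / (11) = -0.3616
  x2 = (-8 - (2)·0.0909 - (-1)·1.4444) / (5) = -1.3475
  x3 = (7 - (4)·0.0909 - (2)·-1.2000) / (9) = 1.0040
Iteration 3:
  x1 = (-3 - (4)·-1.3475 - (4)·1.0040) / (11) = -0.1478
  x2 = (-8 - (2)·-0.3616 - (-1)·1.0040) / (5) = -1.2546
  x3 = (7 - (4)·-0.3616 - (2)·-1.3475) / (9) = 1.2379

-1.2546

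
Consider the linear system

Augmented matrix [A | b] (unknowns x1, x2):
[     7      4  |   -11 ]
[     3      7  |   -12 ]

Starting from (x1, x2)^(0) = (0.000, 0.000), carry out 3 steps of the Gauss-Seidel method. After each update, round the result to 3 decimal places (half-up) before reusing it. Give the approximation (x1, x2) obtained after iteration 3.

(-0.831, -1.358)

Iteration 1:
  x1 = (-11 - (4)·0.000) / (7) = -1.571
  x2 = (-12 - (3)·-1.571) / (7) = -1.041
Iteration 2:
  x1 = (-11 - (4)·-1.041) / (7) = -0.977
  x2 = (-12 - (3)·-0.977) / (7) = -1.296
Iteration 3:
  x1 = (-11 - (4)·-1.296) / (7) = -0.831
  x2 = (-12 - (3)·-0.831) / (7) = -1.358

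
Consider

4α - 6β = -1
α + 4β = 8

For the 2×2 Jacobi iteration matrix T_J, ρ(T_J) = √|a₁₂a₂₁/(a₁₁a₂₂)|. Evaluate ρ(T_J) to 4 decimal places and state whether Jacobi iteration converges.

a₁₂a₂₁/(a₁₁a₂₂) = (-6)·(1) / ((4)·(4)) = -0.375000
ρ = √|-0.375000| = √0.375000 = 0.6124
ρ < 1, so Jacobi converges

0.6124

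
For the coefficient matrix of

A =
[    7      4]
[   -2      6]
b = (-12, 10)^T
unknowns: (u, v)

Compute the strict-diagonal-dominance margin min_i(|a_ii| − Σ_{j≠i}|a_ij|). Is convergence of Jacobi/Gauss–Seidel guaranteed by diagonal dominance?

row 1: |7| − (4) = 3
row 2: |6| − (2) = 4
minimum over rows = 3 → strictly diagonally dominant (convergence guaranteed)

3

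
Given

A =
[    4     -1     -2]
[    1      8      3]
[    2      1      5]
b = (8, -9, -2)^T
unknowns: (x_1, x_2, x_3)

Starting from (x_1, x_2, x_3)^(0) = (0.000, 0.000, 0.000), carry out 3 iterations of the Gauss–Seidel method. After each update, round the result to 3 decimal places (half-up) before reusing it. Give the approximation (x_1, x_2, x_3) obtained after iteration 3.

(1.422, -1.043, -0.760)

Iteration 1:
  x_1 = (8 - (-1)·0.000 - (-2)·0.000) / (4) = 2.000
  x_2 = (-9 - (1)·2.000 - (3)·0.000) / (8) = -1.375
  x_3 = (-2 - (2)·2.000 - (1)·-1.375) / (5) = -0.925
Iteration 2:
  x_1 = (8 - (-1)·-1.375 - (-2)·-0.925) / (4) = 1.194
  x_2 = (-9 - (1)·1.194 - (3)·-0.925) / (8) = -0.927
  x_3 = (-2 - (2)·1.194 - (1)·-0.927) / (5) = -0.692
Iteration 3:
  x_1 = (8 - (-1)·-0.927 - (-2)·-0.692) / (4) = 1.422
  x_2 = (-9 - (1)·1.422 - (3)·-0.692) / (8) = -1.043
  x_3 = (-2 - (2)·1.422 - (1)·-1.043) / (5) = -0.760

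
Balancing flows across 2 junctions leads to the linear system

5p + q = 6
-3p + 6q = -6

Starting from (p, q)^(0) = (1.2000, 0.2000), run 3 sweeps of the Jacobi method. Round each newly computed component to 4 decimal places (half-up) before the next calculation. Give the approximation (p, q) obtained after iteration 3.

(1.2840, -0.3600)

Iteration 1:
  p = (6 - (1)·0.2000) / (5) = 1.1600
  q = (-6 - (-3)·1.2000) / (6) = -0.4000
Iteration 2:
  p = (6 - (1)·-0.4000) / (5) = 1.2800
  q = (-6 - (-3)·1.1600) / (6) = -0.4200
Iteration 3:
  p = (6 - (1)·-0.4200) / (5) = 1.2840
  q = (-6 - (-3)·1.2800) / (6) = -0.3600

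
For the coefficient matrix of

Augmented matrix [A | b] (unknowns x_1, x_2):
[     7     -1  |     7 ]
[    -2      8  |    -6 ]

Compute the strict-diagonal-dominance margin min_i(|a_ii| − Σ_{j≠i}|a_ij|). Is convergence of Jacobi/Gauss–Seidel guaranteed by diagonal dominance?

6

row 1: |7| − (1) = 6
row 2: |8| − (2) = 6
minimum over rows = 6 → strictly diagonally dominant (convergence guaranteed)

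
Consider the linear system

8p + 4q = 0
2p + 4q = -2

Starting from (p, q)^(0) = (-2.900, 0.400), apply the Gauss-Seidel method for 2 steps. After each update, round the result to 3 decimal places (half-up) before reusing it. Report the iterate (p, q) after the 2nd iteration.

Iteration 1:
  p = (0 - (4)·0.400) / (8) = -0.200
  q = (-2 - (2)·-0.200) / (4) = -0.400
Iteration 2:
  p = (0 - (4)·-0.400) / (8) = 0.200
  q = (-2 - (2)·0.200) / (4) = -0.600

(0.200, -0.600)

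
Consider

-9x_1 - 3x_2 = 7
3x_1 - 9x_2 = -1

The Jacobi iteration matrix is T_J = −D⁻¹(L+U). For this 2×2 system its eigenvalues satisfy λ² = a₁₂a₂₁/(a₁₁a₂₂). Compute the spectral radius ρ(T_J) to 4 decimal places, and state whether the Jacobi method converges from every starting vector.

a₁₂a₂₁/(a₁₁a₂₂) = (-3)·(3) / ((-9)·(-9)) = -0.111111
ρ = √|-0.111111| = √0.111111 = 0.3333
ρ < 1, so Jacobi converges

0.3333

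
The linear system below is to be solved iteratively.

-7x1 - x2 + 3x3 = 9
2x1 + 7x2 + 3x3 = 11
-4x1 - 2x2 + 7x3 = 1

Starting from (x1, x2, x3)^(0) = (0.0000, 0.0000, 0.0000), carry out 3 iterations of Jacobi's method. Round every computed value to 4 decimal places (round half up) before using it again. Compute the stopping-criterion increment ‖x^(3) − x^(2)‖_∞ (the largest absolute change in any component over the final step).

0.1692

Iteration 1:
  x1 = (9 - (-1)·0.0000 - (3)·0.0000) / (-7) = -1.2857
  x2 = (11 - (2)·0.0000 - (3)·0.0000) / (7) = 1.5714
  x3 = (1 - (-4)·0.0000 - (-2)·0.0000) / (7) = 0.1429
Iteration 2:
  x1 = (9 - (-1)·1.5714 - (3)·0.1429) / (-7) = -1.4490
  x2 = (11 - (2)·-1.2857 - (3)·0.1429) / (7) = 1.8775
  x3 = (1 - (-4)·-1.2857 - (-2)·1.5714) / (7) = -0.1429
Iteration 3:
  x1 = (9 - (-1)·1.8775 - (3)·-0.1429) / (-7) = -1.6152
  x2 = (11 - (2)·-1.4490 - (3)·-0.1429) / (7) = 2.0467
  x3 = (1 - (-4)·-1.4490 - (-2)·1.8775) / (7) = -0.1487
Change: (-0.1662, 0.1692, -0.0058) → max |·| = 0.1692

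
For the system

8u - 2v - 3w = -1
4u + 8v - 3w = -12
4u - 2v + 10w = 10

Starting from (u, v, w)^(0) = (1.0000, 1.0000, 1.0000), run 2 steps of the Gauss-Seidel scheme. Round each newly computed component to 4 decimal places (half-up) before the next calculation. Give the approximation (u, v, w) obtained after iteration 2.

(-0.2719, -1.1672, 0.8753)

Iteration 1:
  u = (-1 - (-2)·1.0000 - (-3)·1.0000) / (8) = 0.5000
  v = (-12 - (4)·0.5000 - (-3)·1.0000) / (8) = -1.3750
  w = (10 - (4)·0.5000 - (-2)·-1.3750) / (10) = 0.5250
Iteration 2:
  u = (-1 - (-2)·-1.3750 - (-3)·0.5250) / (8) = -0.2719
  v = (-12 - (4)·-0.2719 - (-3)·0.5250) / (8) = -1.1672
  w = (10 - (4)·-0.2719 - (-2)·-1.1672) / (10) = 0.8753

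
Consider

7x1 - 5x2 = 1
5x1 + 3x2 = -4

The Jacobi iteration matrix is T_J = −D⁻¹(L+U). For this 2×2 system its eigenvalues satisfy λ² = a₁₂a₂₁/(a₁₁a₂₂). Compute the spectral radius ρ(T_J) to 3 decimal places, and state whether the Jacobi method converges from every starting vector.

1.091

a₁₂a₂₁/(a₁₁a₂₂) = (-5)·(5) / ((7)·(3)) = -1.190476
ρ = √|-1.190476| = √1.190476 = 1.091
ρ > 1, so Jacobi diverges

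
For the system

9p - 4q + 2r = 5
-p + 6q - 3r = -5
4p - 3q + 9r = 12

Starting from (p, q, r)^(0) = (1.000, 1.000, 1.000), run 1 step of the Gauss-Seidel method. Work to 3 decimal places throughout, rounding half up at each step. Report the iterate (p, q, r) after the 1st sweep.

Iteration 1:
  p = (5 - (-4)·1.000 - (2)·1.000) / (9) = 0.778
  q = (-5 - (-1)·0.778 - (-3)·1.000) / (6) = -0.204
  r = (12 - (4)·0.778 - (-3)·-0.204) / (9) = 0.920

(0.778, -0.204, 0.920)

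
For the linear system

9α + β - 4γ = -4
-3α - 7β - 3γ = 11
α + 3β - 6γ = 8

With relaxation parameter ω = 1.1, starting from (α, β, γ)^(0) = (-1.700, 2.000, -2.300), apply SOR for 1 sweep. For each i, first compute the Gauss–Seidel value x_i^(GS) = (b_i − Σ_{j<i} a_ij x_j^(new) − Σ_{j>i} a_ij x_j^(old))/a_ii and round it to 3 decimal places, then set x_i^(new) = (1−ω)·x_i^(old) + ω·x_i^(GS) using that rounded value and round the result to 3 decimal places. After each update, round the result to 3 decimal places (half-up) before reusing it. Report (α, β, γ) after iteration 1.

(-1.688, -0.048, -1.573)

Iteration 1:
  α: GS value = (-4 - (1)·2.000 - (-4)·-2.300) / (9) = -1.689;  α ← (1−ω)·-1.700 + ω·-1.689 = -1.688
  β: GS value = (11 - (-3)·-1.688 - (-3)·-2.300) / (-7) = 0.138;  β ← (1−ω)·2.000 + ω·0.138 = -0.048
  γ: GS value = (8 - (1)·-1.688 - (3)·-0.048) / (-6) = -1.639;  γ ← (1−ω)·-2.300 + ω·-1.639 = -1.573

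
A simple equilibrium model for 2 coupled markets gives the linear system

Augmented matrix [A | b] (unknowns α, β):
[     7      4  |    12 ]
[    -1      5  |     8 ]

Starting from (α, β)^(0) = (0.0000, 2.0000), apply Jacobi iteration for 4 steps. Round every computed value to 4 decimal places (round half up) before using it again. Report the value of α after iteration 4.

0.7086

Iteration 1:
  α = (12 - (4)·2.0000) / (7) = 0.5714
  β = (8 - (-1)·0.0000) / (5) = 1.6000
Iteration 2:
  α = (12 - (4)·1.6000) / (7) = 0.8000
  β = (8 - (-1)·0.5714) / (5) = 1.7143
Iteration 3:
  α = (12 - (4)·1.7143) / (7) = 0.7347
  β = (8 - (-1)·0.8000) / (5) = 1.7600
Iteration 4:
  α = (12 - (4)·1.7600) / (7) = 0.7086
  β = (8 - (-1)·0.7347) / (5) = 1.7469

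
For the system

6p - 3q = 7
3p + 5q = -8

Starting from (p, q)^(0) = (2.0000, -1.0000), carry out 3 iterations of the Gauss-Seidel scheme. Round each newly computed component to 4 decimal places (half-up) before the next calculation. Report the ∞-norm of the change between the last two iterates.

0.1500

Iteration 1:
  p = (7 - (-3)·-1.0000) / (6) = 0.6667
  q = (-8 - (3)·0.6667) / (5) = -2.0000
Iteration 2:
  p = (7 - (-3)·-2.0000) / (6) = 0.1667
  q = (-8 - (3)·0.1667) / (5) = -1.7000
Iteration 3:
  p = (7 - (-3)·-1.7000) / (6) = 0.3167
  q = (-8 - (3)·0.3167) / (5) = -1.7900
Change: (0.1500, -0.0900) → max |·| = 0.1500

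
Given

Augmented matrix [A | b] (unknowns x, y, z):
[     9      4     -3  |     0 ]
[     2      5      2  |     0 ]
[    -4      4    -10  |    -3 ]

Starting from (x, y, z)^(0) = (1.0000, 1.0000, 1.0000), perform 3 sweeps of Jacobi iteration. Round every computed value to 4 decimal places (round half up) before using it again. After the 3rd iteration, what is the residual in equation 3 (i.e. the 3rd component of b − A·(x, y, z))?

Iteration 1:
  x = (0 - (4)·1.0000 - (-3)·1.0000) / (9) = -0.1111
  y = (0 - (2)·1.0000 - (2)·1.0000) / (5) = -0.8000
  z = (-3 - (-4)·1.0000 - (4)·1.0000) / (-10) = 0.3000
Iteration 2:
  x = (0 - (4)·-0.8000 - (-3)·0.3000) / (9) = 0.4556
  y = (0 - (2)·-0.1111 - (2)·0.3000) / (5) = -0.0756
  z = (-3 - (-4)·-0.1111 - (4)·-0.8000) / (-10) = 0.0244
Iteration 3:
  x = (0 - (4)·-0.0756 - (-3)·0.0244) / (9) = 0.0417
  y = (0 - (2)·0.4556 - (2)·0.0244) / (5) = -0.1920
  z = (-3 - (-4)·0.4556 - (4)·-0.0756) / (-10) = 0.0875
Residual b − A·x = (0.6552, 0.7016, -1.1902)

-1.1902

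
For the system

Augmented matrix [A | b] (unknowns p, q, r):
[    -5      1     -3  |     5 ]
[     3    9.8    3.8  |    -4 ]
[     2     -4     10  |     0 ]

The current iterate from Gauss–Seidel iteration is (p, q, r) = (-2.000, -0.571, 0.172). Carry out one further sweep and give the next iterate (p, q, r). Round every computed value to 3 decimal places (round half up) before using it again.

One sweep:
  p = (5 - (1)·-0.571 - (-3)·0.172) / (-5) = -1.217
  q = (-4 - (3)·-1.217 - (3.8)·0.172) / (9.8) = -0.102
  r = (0 - (2)·-1.217 - (-4)·-0.102) / (10) = 0.203

(-1.217, -0.102, 0.203)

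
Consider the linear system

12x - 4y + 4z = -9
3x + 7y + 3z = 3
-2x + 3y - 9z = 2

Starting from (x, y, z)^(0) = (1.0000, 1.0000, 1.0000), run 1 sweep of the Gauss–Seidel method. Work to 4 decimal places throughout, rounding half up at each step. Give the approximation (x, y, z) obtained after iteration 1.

(-0.7500, 0.3214, 0.0516)

Iteration 1:
  x = (-9 - (-4)·1.0000 - (4)·1.0000) / (12) = -0.7500
  y = (3 - (3)·-0.7500 - (3)·1.0000) / (7) = 0.3214
  z = (2 - (-2)·-0.7500 - (3)·0.3214) / (-9) = 0.0516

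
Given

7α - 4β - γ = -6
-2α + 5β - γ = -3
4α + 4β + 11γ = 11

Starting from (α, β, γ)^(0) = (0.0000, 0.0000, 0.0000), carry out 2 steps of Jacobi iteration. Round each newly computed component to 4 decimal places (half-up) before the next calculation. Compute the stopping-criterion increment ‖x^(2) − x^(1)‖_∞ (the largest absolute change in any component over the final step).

0.5299

Iteration 1:
  α = (-6 - (-4)·0.0000 - (-1)·0.0000) / (7) = -0.8571
  β = (-3 - (-2)·0.0000 - (-1)·0.0000) / (5) = -0.6000
  γ = (11 - (4)·0.0000 - (4)·0.0000) / (11) = 1.0000
Iteration 2:
  α = (-6 - (-4)·-0.6000 - (-1)·1.0000) / (7) = -1.0571
  β = (-3 - (-2)·-0.8571 - (-1)·1.0000) / (5) = -0.7428
  γ = (11 - (4)·-0.8571 - (4)·-0.6000) / (11) = 1.5299
Change: (-0.2000, -0.1428, 0.5299) → max |·| = 0.5299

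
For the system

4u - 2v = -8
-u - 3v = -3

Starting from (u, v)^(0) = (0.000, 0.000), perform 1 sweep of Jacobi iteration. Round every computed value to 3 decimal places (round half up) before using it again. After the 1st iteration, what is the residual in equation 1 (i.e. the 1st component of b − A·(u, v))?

2.000

Iteration 1:
  u = (-8 - (-2)·0.000) / (4) = -2.000
  v = (-3 - (-1)·0.000) / (-3) = 1.000
Residual b − A·x = (2.000, -2.000)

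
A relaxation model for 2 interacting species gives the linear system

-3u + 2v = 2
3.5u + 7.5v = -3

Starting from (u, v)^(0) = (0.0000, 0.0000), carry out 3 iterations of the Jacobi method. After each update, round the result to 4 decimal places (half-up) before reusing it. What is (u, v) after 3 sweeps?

Iteration 1:
  u = (2 - (2)·0.0000) / (-3) = -0.6667
  v = (-3 - (3.5)·0.0000) / (7.5) = -0.4000
Iteration 2:
  u = (2 - (2)·-0.4000) / (-3) = -0.9333
  v = (-3 - (3.5)·-0.6667) / (7.5) = -0.0889
Iteration 3:
  u = (2 - (2)·-0.0889) / (-3) = -0.7259
  v = (-3 - (3.5)·-0.9333) / (7.5) = 0.0355

(-0.7259, 0.0355)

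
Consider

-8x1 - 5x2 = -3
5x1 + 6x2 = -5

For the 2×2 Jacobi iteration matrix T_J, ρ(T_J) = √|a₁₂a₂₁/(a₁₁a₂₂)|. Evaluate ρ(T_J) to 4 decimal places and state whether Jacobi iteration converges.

0.7217

a₁₂a₂₁/(a₁₁a₂₂) = (-5)·(5) / ((-8)·(6)) = 0.520833
ρ = √|0.520833| = √0.520833 = 0.7217
ρ < 1, so Jacobi converges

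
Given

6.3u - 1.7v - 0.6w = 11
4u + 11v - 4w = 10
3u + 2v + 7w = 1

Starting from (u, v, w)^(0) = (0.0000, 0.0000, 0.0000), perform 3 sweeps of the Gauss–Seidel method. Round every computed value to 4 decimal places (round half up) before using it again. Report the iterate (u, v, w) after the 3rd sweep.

(1.6934, 0.0695, -0.6027)

Iteration 1:
  u = (11 - (-1.7)·0.0000 - (-0.6)·0.0000) / (6.3) = 1.7460
  v = (10 - (4)·1.7460 - (-4)·0.0000) / (11) = 0.2742
  w = (1 - (3)·1.7460 - (2)·0.2742) / (7) = -0.6838
Iteration 2:
  u = (11 - (-1.7)·0.2742 - (-0.6)·-0.6838) / (6.3) = 1.7549
  v = (10 - (4)·1.7549 - (-4)·-0.6838) / (11) = 0.0223
  w = (1 - (3)·1.7549 - (2)·0.0223) / (7) = -0.6156
Iteration 3:
  u = (11 - (-1.7)·0.0223 - (-0.6)·-0.6156) / (6.3) = 1.6934
  v = (10 - (4)·1.6934 - (-4)·-0.6156) / (11) = 0.0695
  w = (1 - (3)·1.6934 - (2)·0.0695) / (7) = -0.6027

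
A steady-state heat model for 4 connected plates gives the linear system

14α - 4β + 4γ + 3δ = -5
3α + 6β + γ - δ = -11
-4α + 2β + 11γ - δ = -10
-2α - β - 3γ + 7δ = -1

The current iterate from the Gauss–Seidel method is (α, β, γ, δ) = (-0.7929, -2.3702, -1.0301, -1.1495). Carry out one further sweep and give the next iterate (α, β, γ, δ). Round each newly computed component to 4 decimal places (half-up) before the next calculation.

One sweep:
  α = (-5 - (-4)·-2.3702 - (4)·-1.0301 - (3)·-1.1495) / (14) = -0.4937
  β = (-11 - (3)·-0.4937 - (1)·-1.0301 - (-1)·-1.1495) / (6) = -1.6064
  γ = (-10 - (-4)·-0.4937 - (2)·-1.6064 - (-1)·-1.1495) / (11) = -0.9010
  δ = (-1 - (-2)·-0.4937 - (-1)·-1.6064 - (-3)·-0.9010) / (7) = -0.8995

(-0.4937, -1.6064, -0.9010, -0.8995)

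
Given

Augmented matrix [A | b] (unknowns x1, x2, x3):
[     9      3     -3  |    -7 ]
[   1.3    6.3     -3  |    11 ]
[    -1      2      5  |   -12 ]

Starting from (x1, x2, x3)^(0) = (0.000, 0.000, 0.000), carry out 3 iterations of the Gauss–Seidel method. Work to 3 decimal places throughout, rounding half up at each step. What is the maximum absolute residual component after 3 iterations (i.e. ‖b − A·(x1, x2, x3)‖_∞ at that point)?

Iteration 1:
  x1 = (-7 - (3)·0.000 - (-3)·0.000) / (9) = -0.778
  x2 = (11 - (1.3)·-0.778 - (-3)·0.000) / (6.3) = 1.907
  x3 = (-12 - (-1)·-0.778 - (2)·1.907) / (5) = -3.318
Iteration 2:
  x1 = (-7 - (3)·1.907 - (-3)·-3.318) / (9) = -2.519
  x2 = (11 - (1.3)·-2.519 - (-3)·-3.318) / (6.3) = 0.686
  x3 = (-12 - (-1)·-2.519 - (2)·0.686) / (5) = -3.178
Iteration 3:
  x1 = (-7 - (3)·0.686 - (-3)·-3.178) / (9) = -2.066
  x2 = (11 - (1.3)·-2.066 - (-3)·-3.178) / (6.3) = 0.659
  x3 = (-12 - (-1)·-2.066 - (2)·0.659) / (5) = -3.077
Residual b − A·x = (0.386, 0.303, 0.001); ∞-norm = 0.386

0.386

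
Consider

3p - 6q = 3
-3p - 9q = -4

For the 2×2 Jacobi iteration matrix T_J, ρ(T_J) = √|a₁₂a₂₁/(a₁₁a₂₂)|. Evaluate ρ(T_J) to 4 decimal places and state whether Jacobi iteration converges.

a₁₂a₂₁/(a₁₁a₂₂) = (-6)·(-3) / ((3)·(-9)) = -0.666667
ρ = √|-0.666667| = √0.666667 = 0.8165
ρ < 1, so Jacobi converges

0.8165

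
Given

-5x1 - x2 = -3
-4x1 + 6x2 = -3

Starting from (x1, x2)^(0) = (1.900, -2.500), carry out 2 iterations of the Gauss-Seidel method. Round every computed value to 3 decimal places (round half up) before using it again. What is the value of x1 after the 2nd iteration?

Iteration 1:
  x1 = (-3 - (-1)·-2.500) / (-5) = 1.100
  x2 = (-3 - (-4)·1.100) / (6) = 0.233
Iteration 2:
  x1 = (-3 - (-1)·0.233) / (-5) = 0.553
  x2 = (-3 - (-4)·0.553) / (6) = -0.131

0.553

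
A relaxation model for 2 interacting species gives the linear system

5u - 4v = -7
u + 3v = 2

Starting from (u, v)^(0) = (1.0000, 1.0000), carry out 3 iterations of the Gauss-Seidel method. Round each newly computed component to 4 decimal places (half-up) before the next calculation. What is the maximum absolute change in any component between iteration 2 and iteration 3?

0.0284

Iteration 1:
  u = (-7 - (-4)·1.0000) / (5) = -0.6000
  v = (2 - (1)·-0.6000) / (3) = 0.8667
Iteration 2:
  u = (-7 - (-4)·0.8667) / (5) = -0.7066
  v = (2 - (1)·-0.7066) / (3) = 0.9022
Iteration 3:
  u = (-7 - (-4)·0.9022) / (5) = -0.6782
  v = (2 - (1)·-0.6782) / (3) = 0.8927
Change: (0.0284, -0.0095) → max |·| = 0.0284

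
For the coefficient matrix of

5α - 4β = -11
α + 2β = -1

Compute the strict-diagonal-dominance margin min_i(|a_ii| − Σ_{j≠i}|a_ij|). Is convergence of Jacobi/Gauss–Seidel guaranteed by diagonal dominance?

row 1: |5| − (4) = 1
row 2: |2| − (1) = 1
minimum over rows = 1 → strictly diagonally dominant (convergence guaranteed)

1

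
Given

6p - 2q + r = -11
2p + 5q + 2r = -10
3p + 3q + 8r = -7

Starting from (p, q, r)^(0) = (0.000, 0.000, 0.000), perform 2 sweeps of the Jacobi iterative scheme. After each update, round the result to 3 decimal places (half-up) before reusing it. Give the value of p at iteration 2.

-2.354

Iteration 1:
  p = (-11 - (-2)·0.000 - (1)·0.000) / (6) = -1.833
  q = (-10 - (2)·0.000 - (2)·0.000) / (5) = -2.000
  r = (-7 - (3)·0.000 - (3)·0.000) / (8) = -0.875
Iteration 2:
  p = (-11 - (-2)·-2.000 - (1)·-0.875) / (6) = -2.354
  q = (-10 - (2)·-1.833 - (2)·-0.875) / (5) = -0.917
  r = (-7 - (3)·-1.833 - (3)·-2.000) / (8) = 0.562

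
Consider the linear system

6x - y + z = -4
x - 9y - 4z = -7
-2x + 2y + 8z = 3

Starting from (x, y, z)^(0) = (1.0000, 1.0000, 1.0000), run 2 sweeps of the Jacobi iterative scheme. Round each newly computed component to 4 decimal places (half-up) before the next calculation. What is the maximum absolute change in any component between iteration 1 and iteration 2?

0.2778

Iteration 1:
  x = (-4 - (-1)·1.0000 - (1)·1.0000) / (6) = -0.6667
  y = (-7 - (1)·1.0000 - (-4)·1.0000) / (-9) = 0.4444
  z = (3 - (-2)·1.0000 - (2)·1.0000) / (8) = 0.3750
Iteration 2:
  x = (-4 - (-1)·0.4444 - (1)·0.3750) / (6) = -0.6551
  y = (-7 - (1)·-0.6667 - (-4)·0.3750) / (-9) = 0.5370
  z = (3 - (-2)·-0.6667 - (2)·0.4444) / (8) = 0.0972
Change: (0.0116, 0.0926, -0.2778) → max |·| = 0.2778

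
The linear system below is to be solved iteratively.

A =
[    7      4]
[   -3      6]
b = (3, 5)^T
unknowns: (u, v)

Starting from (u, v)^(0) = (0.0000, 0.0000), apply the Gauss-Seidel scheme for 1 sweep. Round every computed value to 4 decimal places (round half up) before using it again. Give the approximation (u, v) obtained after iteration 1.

(0.4286, 1.0476)

Iteration 1:
  u = (3 - (4)·0.0000) / (7) = 0.4286
  v = (5 - (-3)·0.4286) / (6) = 1.0476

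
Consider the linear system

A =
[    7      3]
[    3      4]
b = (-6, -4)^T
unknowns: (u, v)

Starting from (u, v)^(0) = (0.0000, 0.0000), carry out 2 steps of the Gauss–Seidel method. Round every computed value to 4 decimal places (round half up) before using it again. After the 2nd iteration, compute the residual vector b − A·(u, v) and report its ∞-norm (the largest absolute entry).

Iteration 1:
  u = (-6 - (3)·0.0000) / (7) = -0.8571
  v = (-4 - (3)·-0.8571) / (4) = -0.3572
Iteration 2:
  u = (-6 - (3)·-0.3572) / (7) = -0.7041
  v = (-4 - (3)·-0.7041) / (4) = -0.4719
Residual b − A·x = (0.3444, -0.0001); ∞-norm = 0.3444

0.3444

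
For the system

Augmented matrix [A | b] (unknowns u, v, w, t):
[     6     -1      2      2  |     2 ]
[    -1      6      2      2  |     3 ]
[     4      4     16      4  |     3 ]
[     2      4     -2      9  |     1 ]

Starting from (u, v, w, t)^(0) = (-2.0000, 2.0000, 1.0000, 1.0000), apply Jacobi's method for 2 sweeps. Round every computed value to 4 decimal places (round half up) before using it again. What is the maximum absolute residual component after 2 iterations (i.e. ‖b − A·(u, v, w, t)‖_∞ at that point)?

7.1856

Iteration 1:
  u = (2 - (-1)·2.0000 - (2)·1.0000 - (2)·1.0000) / (6) = 0.0000
  v = (3 - (-1)·-2.0000 - (2)·1.0000 - (2)·1.0000) / (6) = -0.5000
  w = (3 - (4)·-2.0000 - (4)·2.0000 - (4)·1.0000) / (16) = -0.0625
  t = (1 - (2)·-2.0000 - (4)·2.0000 - (-2)·1.0000) / (9) = -0.1111
Iteration 2:
  u = (2 - (-1)·-0.5000 - (2)·-0.0625 - (2)·-0.1111) / (6) = 0.3079
  v = (3 - (-1)·0.0000 - (2)·-0.0625 - (2)·-0.1111) / (6) = 0.5579
  w = (3 - (4)·0.0000 - (4)·-0.5000 - (4)·-0.1111) / (16) = 0.3403
  t = (1 - (2)·0.0000 - (4)·-0.5000 - (-2)·-0.0625) / (9) = 0.3194
Residual b − A·x = (-0.6089, -1.3589, -7.1856, -4.0414); ∞-norm = 7.1856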